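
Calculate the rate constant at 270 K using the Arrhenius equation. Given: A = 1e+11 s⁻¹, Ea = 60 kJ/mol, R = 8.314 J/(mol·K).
2.47e-01 s⁻¹

k = A·exp(-Ea/(R·T)) = 1e+11·exp(-60000/(8.314·270)) = 1e+11·exp(-26.7287) = 1e+11·2.4654e-12 = 2.47e-01 s⁻¹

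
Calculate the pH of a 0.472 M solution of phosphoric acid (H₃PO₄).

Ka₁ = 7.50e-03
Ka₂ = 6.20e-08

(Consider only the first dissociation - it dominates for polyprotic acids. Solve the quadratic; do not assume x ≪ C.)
pH = 1.25

x² + Ka₁·x − Ka₁·C = 0 with Ka₁ = 7.50e-03, C = 0.472.
x = (−Ka₁ + √(Ka₁² + 4·Ka₁·C))/2 = 5.5866e-02 M, so pH = 1.25.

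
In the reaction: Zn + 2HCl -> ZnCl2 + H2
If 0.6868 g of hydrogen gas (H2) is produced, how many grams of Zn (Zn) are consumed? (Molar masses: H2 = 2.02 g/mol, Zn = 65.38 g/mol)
Moles of H2 = 0.6868 g ÷ 2.02 g/mol = 0.34 mol
Mole ratio: 1 mol Zn / 1 mol H2
Moles of Zn = 0.34 × (1/1) = 0.34 mol
Mass of Zn = 0.34 mol × 65.38 g/mol = 22.23 g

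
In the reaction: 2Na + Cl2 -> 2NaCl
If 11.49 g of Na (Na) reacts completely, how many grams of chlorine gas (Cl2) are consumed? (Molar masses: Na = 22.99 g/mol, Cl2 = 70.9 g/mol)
Moles of Na = 11.49 g ÷ 22.99 g/mol = 0.499783 mol
Mole ratio: 1 mol Cl2 / 2 mol Na
Moles of Cl2 = 0.499783 × (1/2) = 0.249891 mol
Mass of Cl2 = 0.249891 mol × 70.9 g/mol = 17.72 g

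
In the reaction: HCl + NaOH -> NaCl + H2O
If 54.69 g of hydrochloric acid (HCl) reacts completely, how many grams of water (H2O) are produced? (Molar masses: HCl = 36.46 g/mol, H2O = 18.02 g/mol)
Moles of HCl = 54.69 g ÷ 36.46 g/mol = 1.5 mol
Mole ratio: 1 mol H2O / 1 mol HCl
Moles of H2O = 1.5 × (1/1) = 1.5 mol
Mass of H2O = 1.5 mol × 18.02 g/mol = 27.03 g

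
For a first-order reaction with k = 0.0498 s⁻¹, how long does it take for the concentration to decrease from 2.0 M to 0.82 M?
17.90 s

From ln[A] = ln[A]₀ - k·t: t = ln([A]₀/[A])/k = ln(2.0/0.82)/0.0498 = ln(2.4390)/0.0498 = 0.8916/0.0498 = 17.90 s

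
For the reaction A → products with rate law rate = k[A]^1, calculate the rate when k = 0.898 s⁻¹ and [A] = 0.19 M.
0.1706 M/s

rate = k·[A]^1 = 0.898·(0.19)^1 = 0.898·0.19 = 0.1706 M/s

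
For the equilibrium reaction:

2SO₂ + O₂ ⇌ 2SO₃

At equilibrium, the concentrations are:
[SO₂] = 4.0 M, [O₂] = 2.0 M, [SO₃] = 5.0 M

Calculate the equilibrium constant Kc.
K_c = 0.7812

Kc = ([SO₃]^2) / ([SO₂]^2 × [O₂])
   = ((5.0)^2) / ((4.0)^2·(2.0))
   = 25 / 32 = 0.7812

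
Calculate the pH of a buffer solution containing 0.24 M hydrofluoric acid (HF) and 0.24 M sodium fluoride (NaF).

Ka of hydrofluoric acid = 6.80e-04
pH = 3.17

pKa = -log(6.80e-04) = 3.17. pH = pKa + log([A⁻]/[HA]) = 3.17 + log(0.24/0.24)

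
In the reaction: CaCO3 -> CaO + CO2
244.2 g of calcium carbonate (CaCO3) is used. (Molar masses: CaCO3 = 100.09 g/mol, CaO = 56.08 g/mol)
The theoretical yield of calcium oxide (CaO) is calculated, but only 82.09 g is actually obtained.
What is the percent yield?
Moles of CaCO3 = 244.2 g ÷ 100.09 g/mol = 2.4398 mol
Mole ratio: 1 mol CaO / 1 mol CaCO3
Moles of CaO = 2.4398 × (1/1) = 2.4398 mol
Theoretical yield = 2.4398 mol × 56.08 g/mol = 136.82 g
Actual yield = 82.09 g
Percent yield = (82.09 / 136.82) × 100% = 60.0%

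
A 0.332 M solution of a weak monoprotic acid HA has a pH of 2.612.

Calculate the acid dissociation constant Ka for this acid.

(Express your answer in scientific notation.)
K_a = 1.81e-05

[H⁺] = 10^(−pH) = 10^(−2.612) = 2.443e-03 M. For HA ⇌ H⁺ + A⁻, Ka = x²/(C − x) = (2.443e-03)²/(0.332 − 2.443e-03) = 1.81e-05.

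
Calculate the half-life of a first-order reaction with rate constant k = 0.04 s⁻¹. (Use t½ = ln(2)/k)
17.33 s

t½ = ln(2)/k = 0.6931/0.04 = 17.33 s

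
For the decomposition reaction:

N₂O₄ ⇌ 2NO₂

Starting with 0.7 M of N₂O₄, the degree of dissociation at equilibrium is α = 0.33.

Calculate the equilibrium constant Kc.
K_c = 0.4551

x = α·[A]₀ = 0.33 × 0.7 = 0.231 M dissociated.
At eq: [N₂O₄] = 0.7 − 0.231 = 0.469 M; [NO₂] = 2x = 0.462 M.
Kc = [NO₂]²/[N₂O₄] = (0.462)²/0.469 = 0.4551.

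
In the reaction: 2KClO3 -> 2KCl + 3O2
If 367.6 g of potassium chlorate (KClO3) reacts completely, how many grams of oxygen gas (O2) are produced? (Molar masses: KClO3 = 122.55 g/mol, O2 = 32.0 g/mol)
Moles of KClO3 = 367.6 g ÷ 122.55 g/mol = 2.99959 mol
Mole ratio: 3 mol O2 / 2 mol KClO3
Moles of O2 = 2.99959 × (3/2) = 4.49939 mol
Mass of O2 = 4.49939 mol × 32.0 g/mol = 144 g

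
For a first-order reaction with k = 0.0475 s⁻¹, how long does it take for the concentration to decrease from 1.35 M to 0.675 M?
14.59 s

From ln[A] = ln[A]₀ - k·t: t = ln([A]₀/[A])/k = ln(1.35/0.675)/0.0475 = ln(2.0000)/0.0475 = 0.6931/0.0475 = 14.59 s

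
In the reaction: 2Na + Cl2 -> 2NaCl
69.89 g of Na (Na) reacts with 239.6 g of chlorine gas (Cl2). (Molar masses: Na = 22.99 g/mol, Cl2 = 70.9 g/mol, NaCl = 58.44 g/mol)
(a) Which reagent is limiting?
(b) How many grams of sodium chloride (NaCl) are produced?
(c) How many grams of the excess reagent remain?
(a) Na, (b) 177.7 g, (c) 131.8 g

Moles of Na = 69.89 g ÷ 22.99 g/mol = 3.04002 mol
Moles of Cl2 = 239.6 g ÷ 70.9 g/mol = 3.37941 mol
Moles ÷ coefficient: Na: 3.04002/2 = 1.52, Cl2: 3.37941/1 = 3.379
(a) Na has the smaller value, so Na is the limiting reagent.
(b) Moles of NaCl = 3.04002 mol Na × (2/2) = 3.04002 mol; mass = 3.04002 mol × 58.44 g/mol = 177.7 g
(c) Cl2 consumed = 3.04002 × (1/2) = 1.52001 mol; remaining = 3.37941 − 1.52001 = 1.8594 mol; mass = 1.8594 mol × 70.9 g/mol = 131.8 g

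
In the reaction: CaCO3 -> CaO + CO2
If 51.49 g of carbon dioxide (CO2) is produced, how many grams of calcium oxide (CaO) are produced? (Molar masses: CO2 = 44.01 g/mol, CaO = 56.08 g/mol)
Moles of CO2 = 51.49 g ÷ 44.01 g/mol = 1.16996 mol
Mole ratio: 1 mol CaO / 1 mol CO2
Moles of CaO = 1.16996 × (1/1) = 1.16996 mol
Mass of CaO = 1.16996 mol × 56.08 g/mol = 65.61 g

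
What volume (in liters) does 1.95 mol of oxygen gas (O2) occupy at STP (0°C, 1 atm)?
At STP, 1 mol of gas occupies 22.4 L
Volume = 1.95 mol × 22.4 L/mol = 43.68 L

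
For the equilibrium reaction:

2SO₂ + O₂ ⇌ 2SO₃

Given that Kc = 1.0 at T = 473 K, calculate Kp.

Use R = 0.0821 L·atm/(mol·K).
K_p = 0.0258

Δn = (moles gaseous products) − (moles gaseous reactants) = -1
T = 473 K; RT = 0.0821 × 473 = 38.8333
Kp = Kc·(RT)^Δn = 1.0 × (38.8333)^-1 = 1.0 × 0.0257511 = 0.0258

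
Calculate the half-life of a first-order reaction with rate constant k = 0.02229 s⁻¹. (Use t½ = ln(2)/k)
31.10 s

t½ = ln(2)/k = 0.6931/0.02229 = 31.10 s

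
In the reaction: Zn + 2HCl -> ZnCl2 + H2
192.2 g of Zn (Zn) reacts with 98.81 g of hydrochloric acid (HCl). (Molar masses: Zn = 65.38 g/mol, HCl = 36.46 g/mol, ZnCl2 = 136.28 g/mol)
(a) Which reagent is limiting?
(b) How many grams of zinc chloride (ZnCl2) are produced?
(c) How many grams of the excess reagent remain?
(a) HCl, (b) 184.7 g, (c) 103.6 g

Moles of Zn = 192.2 g ÷ 65.38 g/mol = 2.93974 mol
Moles of HCl = 98.81 g ÷ 36.46 g/mol = 2.71009 mol
Moles ÷ coefficient: Zn: 2.93974/1 = 2.94, HCl: 2.71009/2 = 1.355
(a) HCl has the smaller value, so HCl is the limiting reagent.
(b) Moles of ZnCl2 = 2.71009 mol HCl × (1/2) = 1.35505 mol; mass = 1.35505 mol × 136.28 g/mol = 184.7 g
(c) Zn consumed = 2.71009 × (1/2) = 1.35505 mol; remaining = 2.93974 − 1.35505 = 1.58469 mol; mass = 1.58469 mol × 65.38 g/mol = 103.6 g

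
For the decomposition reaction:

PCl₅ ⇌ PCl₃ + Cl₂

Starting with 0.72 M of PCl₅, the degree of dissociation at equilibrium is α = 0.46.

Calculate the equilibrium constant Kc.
K_c = 0.2821

x = α·[A]₀ = 0.46 × 0.72 = 0.3312 M dissociated.
At eq: [PCl₅] = 0.72 − 0.3312 = 0.3888 M; [PCl₃] = [Cl₂] = x = 0.3312 M.
Kc = [PCl₃][Cl₂]/[PCl₅] = (0.3312)²/0.3888 = 0.2821.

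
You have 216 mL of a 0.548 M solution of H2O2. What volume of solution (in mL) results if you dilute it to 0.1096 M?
Using M₁V₁ = M₂V₂:
0.548 × 216 = 0.1096 × V₂
V₂ = (0.548 × 216) / 0.1096 = 1080 mL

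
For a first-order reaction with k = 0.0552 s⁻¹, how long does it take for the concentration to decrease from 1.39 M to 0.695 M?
12.56 s

From ln[A] = ln[A]₀ - k·t: t = ln([A]₀/[A])/k = ln(1.39/0.695)/0.0552 = ln(2.0000)/0.0552 = 0.6931/0.0552 = 12.56 s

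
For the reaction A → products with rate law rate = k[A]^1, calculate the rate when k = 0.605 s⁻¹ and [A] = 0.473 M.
0.2862 M/s

rate = k·[A]^1 = 0.605·(0.473)^1 = 0.605·0.473 = 0.2862 M/s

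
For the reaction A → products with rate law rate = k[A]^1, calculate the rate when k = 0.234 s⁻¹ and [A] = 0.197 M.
0.0461 M/s

rate = k·[A]^1 = 0.234·(0.197)^1 = 0.234·0.197 = 0.0461 M/s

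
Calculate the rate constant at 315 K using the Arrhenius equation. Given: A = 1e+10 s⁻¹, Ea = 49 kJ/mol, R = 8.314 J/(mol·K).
7.49e+01 s⁻¹

k = A·exp(-Ea/(R·T)) = 1e+10·exp(-49000/(8.314·315)) = 1e+10·exp(-18.7101) = 1e+10·7.4872e-09 = 7.49e+01 s⁻¹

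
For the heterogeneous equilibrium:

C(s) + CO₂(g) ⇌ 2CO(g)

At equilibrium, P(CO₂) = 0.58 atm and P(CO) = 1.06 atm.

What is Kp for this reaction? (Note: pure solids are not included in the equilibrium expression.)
K_p = 1.937

Solid C is excluded.
Kp = P(CO)²/P(CO₂) = (1.06)²/0.58 = 1.124/0.58 = 1.937.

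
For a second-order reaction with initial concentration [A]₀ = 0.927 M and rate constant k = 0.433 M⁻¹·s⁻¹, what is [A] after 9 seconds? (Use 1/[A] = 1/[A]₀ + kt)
0.2010 M

1/[A] = 1/[A]₀ + k·t = 1/0.927 + (0.433)·(9) = 1.0787 + 3.8970 = 4.9757
[A] = 1/4.9757 = 0.2010 M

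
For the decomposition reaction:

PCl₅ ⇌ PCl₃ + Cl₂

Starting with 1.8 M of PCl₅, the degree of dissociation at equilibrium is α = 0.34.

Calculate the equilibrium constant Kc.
K_c = 0.3153

x = α·[A]₀ = 0.34 × 1.8 = 0.612 M dissociated.
At eq: [PCl₅] = 1.8 − 0.612 = 1.188 M; [PCl₃] = [Cl₂] = x = 0.612 M.
Kc = [PCl₃][Cl₂]/[PCl₅] = (0.612)²/1.188 = 0.3153.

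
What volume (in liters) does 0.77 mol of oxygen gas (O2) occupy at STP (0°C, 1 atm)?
At STP, 1 mol of gas occupies 22.4 L
Volume = 0.77 mol × 22.4 L/mol = 17.25 L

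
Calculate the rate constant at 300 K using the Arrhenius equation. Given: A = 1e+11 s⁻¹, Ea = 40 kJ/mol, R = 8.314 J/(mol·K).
1.08e+04 s⁻¹

k = A·exp(-Ea/(R·T)) = 1e+11·exp(-40000/(8.314·300)) = 1e+11·exp(-16.0372) = 1e+11·1.0843e-07 = 1.08e+04 s⁻¹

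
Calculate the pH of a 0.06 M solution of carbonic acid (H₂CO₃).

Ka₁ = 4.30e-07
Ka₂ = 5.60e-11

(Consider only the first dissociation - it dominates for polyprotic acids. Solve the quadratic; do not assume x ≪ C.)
pH = 3.79

x² + Ka₁·x − Ka₁·C = 0 with Ka₁ = 4.30e-07, C = 0.06.
x = (−Ka₁ + √(Ka₁² + 4·Ka₁·C))/2 = 1.6041e-04 M, so pH = 3.79.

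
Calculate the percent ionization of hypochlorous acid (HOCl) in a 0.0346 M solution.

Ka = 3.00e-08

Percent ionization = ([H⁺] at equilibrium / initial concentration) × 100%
Percent ionization = 0.0931%

Let x = [H⁺]. Ka = x²/(C - x) ⇒ x² + (3.00e-08)x - (3.00e-08)(0.0346) = 0. x = 3.2203e-05. Percent = (3.2203e-05/0.0346) × 100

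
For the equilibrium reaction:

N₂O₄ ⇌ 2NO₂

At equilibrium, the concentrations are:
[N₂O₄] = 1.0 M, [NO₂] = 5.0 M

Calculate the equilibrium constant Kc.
K_c = 25.0000

Kc = ([NO₂]^2) / ([N₂O₄])
   = ((5.0)^2) / ((1.0))
   = 25 / 1 = 25.0000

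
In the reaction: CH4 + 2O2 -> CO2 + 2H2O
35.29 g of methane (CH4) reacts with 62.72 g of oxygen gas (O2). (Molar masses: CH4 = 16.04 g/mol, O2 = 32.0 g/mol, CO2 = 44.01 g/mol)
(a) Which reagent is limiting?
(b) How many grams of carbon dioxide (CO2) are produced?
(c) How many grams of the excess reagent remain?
(a) O2, (b) 43.13 g, (c) 19.57 g

Moles of CH4 = 35.29 g ÷ 16.04 g/mol = 2.20012 mol
Moles of O2 = 62.72 g ÷ 32.0 g/mol = 1.96 mol
Moles ÷ coefficient: CH4: 2.20012/1 = 2.2, O2: 1.96/2 = 0.98
(a) O2 has the smaller value, so O2 is the limiting reagent.
(b) Moles of CO2 = 1.96 mol O2 × (1/2) = 0.98 mol; mass = 0.98 mol × 44.01 g/mol = 43.13 g
(c) CH4 consumed = 1.96 × (1/2) = 0.98 mol; remaining = 2.20012 − 0.98 = 1.22012 mol; mass = 1.22012 mol × 16.04 g/mol = 19.57 g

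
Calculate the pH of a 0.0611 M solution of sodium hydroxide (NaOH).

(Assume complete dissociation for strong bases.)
pH = 12.79

[OH⁻] = 0.0611 M for strong base. pOH = -log[OH⁻] = 1.21, pH = 14 - pOH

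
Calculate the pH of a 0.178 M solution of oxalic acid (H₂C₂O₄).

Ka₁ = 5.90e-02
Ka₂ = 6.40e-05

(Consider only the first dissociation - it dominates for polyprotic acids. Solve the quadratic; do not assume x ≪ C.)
pH = 1.11

x² + Ka₁·x − Ka₁·C = 0 with Ka₁ = 5.90e-02, C = 0.178.
x = (−Ka₁ + √(Ka₁² + 4·Ka₁·C))/2 = 7.7141e-02 M, so pH = 1.11.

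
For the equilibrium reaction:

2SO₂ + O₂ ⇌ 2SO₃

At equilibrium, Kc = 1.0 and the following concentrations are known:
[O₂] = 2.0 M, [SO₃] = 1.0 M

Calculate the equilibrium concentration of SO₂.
[SO₂] = 0.7071 M

Kc = ([SO₃]^2) / ([SO₂]^2 × [O₂]) = 1.0
[SO₂]^2 = (product terms)/(Kc · other reactant terms) = 1 / (1.0 · 2) = 0.5
[SO₂] = (0.5)^(1/2) = 0.7071 M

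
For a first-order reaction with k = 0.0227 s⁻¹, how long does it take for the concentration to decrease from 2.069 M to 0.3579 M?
77.29 s

From ln[A] = ln[A]₀ - k·t: t = ln([A]₀/[A])/k = ln(2.069/0.3579)/0.0227 = ln(5.7809)/0.0227 = 1.7546/0.0227 = 77.29 s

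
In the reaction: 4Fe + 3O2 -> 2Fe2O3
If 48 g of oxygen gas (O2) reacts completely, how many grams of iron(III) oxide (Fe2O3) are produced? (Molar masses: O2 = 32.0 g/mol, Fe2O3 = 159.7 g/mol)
Moles of O2 = 48 g ÷ 32.0 g/mol = 1.5 mol
Mole ratio: 2 mol Fe2O3 / 3 mol O2
Moles of Fe2O3 = 1.5 × (2/3) = 1 mol
Mass of Fe2O3 = 1 mol × 159.7 g/mol = 159.7 g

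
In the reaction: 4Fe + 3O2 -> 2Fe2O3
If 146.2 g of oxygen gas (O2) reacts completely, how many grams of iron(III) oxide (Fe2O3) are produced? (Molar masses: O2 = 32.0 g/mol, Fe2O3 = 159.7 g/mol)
Moles of O2 = 146.2 g ÷ 32.0 g/mol = 4.56875 mol
Mole ratio: 2 mol Fe2O3 / 3 mol O2
Moles of Fe2O3 = 4.56875 × (2/3) = 3.04583 mol
Mass of Fe2O3 = 3.04583 mol × 159.7 g/mol = 486.4 g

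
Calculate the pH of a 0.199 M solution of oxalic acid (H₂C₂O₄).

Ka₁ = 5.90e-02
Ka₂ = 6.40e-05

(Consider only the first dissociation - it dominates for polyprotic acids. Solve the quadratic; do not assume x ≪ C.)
pH = 1.08

x² + Ka₁·x − Ka₁·C = 0 with Ka₁ = 5.90e-02, C = 0.199.
x = (−Ka₁ + √(Ka₁² + 4·Ka₁·C))/2 = 8.2800e-02 M, so pH = 1.08.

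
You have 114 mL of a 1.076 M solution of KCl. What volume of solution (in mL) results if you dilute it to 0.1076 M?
Using M₁V₁ = M₂V₂:
1.076 × 114 = 0.1076 × V₂
V₂ = (1.076 × 114) / 0.1076 = 1140 mL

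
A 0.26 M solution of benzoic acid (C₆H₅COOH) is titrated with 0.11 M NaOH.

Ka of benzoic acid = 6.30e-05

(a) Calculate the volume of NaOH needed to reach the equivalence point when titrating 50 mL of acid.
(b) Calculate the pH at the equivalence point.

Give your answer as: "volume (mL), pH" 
V = 118.2 mL, pH = 8.54

(a) At equivalence: moles acid = moles base.
moles acid = 0.26 × 0.05 = 0.013 mol; V_NaOH = 0.013/0.11 = 0.1182 L = 118.2 mL.
(b) At equivalence, all acid → conjugate base A⁻ at [A⁻] = 0.013/0.1682 = 0.0773 M.
Kb = Kw/Ka = 1.0e-14/6.30e-05 = 1.587e-10; [OH⁻] = √(Kb·[A⁻]) = 3.503e-06; pOH = 5.46; pH = 14 − pOH = 8.54.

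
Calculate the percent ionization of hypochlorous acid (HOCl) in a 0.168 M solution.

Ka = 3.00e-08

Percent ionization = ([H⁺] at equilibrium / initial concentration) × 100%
Percent ionization = 0.0422%

Let x = [H⁺]. Ka = x²/(C - x) ⇒ x² + (3.00e-08)x - (3.00e-08)(0.168) = 0. x = 7.0978e-05. Percent = (7.0978e-05/0.168) × 100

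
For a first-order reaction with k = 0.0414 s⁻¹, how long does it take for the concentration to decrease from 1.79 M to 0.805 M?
19.30 s

From ln[A] = ln[A]₀ - k·t: t = ln([A]₀/[A])/k = ln(1.79/0.805)/0.0414 = ln(2.2236)/0.0414 = 0.7991/0.0414 = 19.30 s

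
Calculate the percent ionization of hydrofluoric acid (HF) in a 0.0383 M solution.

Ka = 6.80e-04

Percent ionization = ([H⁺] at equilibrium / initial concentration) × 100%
Percent ionization = 12.5%

Let x = [H⁺]. Ka = x²/(C - x) ⇒ x² + (6.80e-04)x - (6.80e-04)(0.0383) = 0. x = 4.7746e-03. Percent = (4.7746e-03/0.0383) × 100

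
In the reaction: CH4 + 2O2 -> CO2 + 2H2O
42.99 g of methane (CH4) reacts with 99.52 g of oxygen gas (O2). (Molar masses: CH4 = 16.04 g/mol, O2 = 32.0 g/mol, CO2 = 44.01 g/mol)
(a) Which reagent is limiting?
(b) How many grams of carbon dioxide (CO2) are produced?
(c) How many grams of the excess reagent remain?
(a) O2, (b) 68.44 g, (c) 18.05 g

Moles of CH4 = 42.99 g ÷ 16.04 g/mol = 2.68017 mol
Moles of O2 = 99.52 g ÷ 32.0 g/mol = 3.11 mol
Moles ÷ coefficient: CH4: 2.68017/1 = 2.68, O2: 3.11/2 = 1.555
(a) O2 has the smaller value, so O2 is the limiting reagent.
(b) Moles of CO2 = 3.11 mol O2 × (1/2) = 1.555 mol; mass = 1.555 mol × 44.01 g/mol = 68.44 g
(c) CH4 consumed = 3.11 × (1/2) = 1.555 mol; remaining = 2.68017 − 1.555 = 1.12517 mol; mass = 1.12517 mol × 16.04 g/mol = 18.05 g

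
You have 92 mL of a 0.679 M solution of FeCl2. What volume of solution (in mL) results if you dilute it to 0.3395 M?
Using M₁V₁ = M₂V₂:
0.679 × 92 = 0.3395 × V₂
V₂ = (0.679 × 92) / 0.3395 = 184 mL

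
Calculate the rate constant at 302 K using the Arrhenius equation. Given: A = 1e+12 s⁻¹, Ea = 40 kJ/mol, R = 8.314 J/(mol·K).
1.21e+05 s⁻¹

k = A·exp(-Ea/(R·T)) = 1e+12·exp(-40000/(8.314·302)) = 1e+12·exp(-15.9310) = 1e+12·1.2057e-07 = 1.21e+05 s⁻¹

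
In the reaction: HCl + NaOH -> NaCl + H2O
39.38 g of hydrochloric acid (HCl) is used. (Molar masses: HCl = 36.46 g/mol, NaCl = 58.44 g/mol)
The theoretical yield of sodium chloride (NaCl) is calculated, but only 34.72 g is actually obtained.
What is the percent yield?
Moles of HCl = 39.38 g ÷ 36.46 g/mol = 1.08009 mol
Mole ratio: 1 mol NaCl / 1 mol HCl
Moles of NaCl = 1.08009 × (1/1) = 1.08009 mol
Theoretical yield = 1.08009 mol × 58.44 g/mol = 63.12 g
Actual yield = 34.72 g
Percent yield = (34.72 / 63.12) × 100% = 55.0%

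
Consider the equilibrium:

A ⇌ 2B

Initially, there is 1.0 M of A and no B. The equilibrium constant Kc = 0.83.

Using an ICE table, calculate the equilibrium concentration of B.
[B] = 0.727 M

ICE: [A] = 1.0 − x, [B] = 2x.
Kc = (2x)²/(1.0 − x) = 0.83 ⇒ 4x² + 0.83x − 0.83 = 0.
x = (−0.83 + √(0.83² + 4·4·0.83))/(2·4) = (−0.83 + √13.969)/8 = 0.36344.
[B] = 2x = 0.727 M.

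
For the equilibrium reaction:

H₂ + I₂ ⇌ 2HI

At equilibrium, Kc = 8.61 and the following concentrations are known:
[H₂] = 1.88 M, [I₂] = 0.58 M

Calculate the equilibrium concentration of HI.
[HI] = 3.0640 M

Kc = ([HI]^2) / ([H₂] × [I₂]) = 8.61
[HI]^2 = Kc · (reactant terms)/(other product terms) = 8.61 · 1.0904 / 1 = 9.3883
[HI] = (9.3883)^(1/2) = 3.0640 M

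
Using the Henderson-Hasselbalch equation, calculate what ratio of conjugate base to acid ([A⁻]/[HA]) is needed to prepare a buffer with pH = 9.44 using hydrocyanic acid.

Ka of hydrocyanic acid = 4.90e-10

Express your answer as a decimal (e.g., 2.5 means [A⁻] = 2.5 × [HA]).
[A⁻]/[HA] = 1.350

pKa = −log(4.90e-10) = 9.3098. pH = pKa + log([A⁻]/[HA]). 9.44 = 9.3098 + log(ratio). log(ratio) = 9.44 − 9.3098 = 0.1302. ratio = 10^(0.1302) = 1.350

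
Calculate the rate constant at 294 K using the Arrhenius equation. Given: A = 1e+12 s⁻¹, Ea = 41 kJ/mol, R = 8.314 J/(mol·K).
5.19e+04 s⁻¹

k = A·exp(-Ea/(R·T)) = 1e+12·exp(-41000/(8.314·294)) = 1e+12·exp(-16.7736) = 1e+12·5.1918e-08 = 5.19e+04 s⁻¹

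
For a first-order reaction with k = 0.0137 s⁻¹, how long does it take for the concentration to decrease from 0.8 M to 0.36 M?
58.29 s

From ln[A] = ln[A]₀ - k·t: t = ln([A]₀/[A])/k = ln(0.8/0.36)/0.0137 = ln(2.2222)/0.0137 = 0.7985/0.0137 = 58.29 s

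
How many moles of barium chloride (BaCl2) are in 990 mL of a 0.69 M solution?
Moles = Molarity × Volume (L)
Moles = 0.69 M × 0.99 L = 0.6831 mol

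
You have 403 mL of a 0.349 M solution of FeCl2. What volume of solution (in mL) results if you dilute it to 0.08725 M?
Using M₁V₁ = M₂V₂:
0.349 × 403 = 0.08725 × V₂
V₂ = (0.349 × 403) / 0.08725 = 1612 mL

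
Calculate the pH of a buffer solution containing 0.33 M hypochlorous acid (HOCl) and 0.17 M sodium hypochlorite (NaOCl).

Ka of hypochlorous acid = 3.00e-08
pH = 7.23

pKa = -log(3.00e-08) = 7.52. pH = pKa + log([A⁻]/[HA]) = 7.52 + log(0.17/0.33)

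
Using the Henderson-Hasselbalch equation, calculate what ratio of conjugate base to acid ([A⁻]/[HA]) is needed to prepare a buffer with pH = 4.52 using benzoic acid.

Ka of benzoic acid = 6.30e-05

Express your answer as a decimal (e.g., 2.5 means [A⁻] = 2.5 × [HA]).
[A⁻]/[HA] = 2.086

pKa = −log(6.30e-05) = 4.2007. pH = pKa + log([A⁻]/[HA]). 4.52 = 4.2007 + log(ratio). log(ratio) = 4.52 − 4.2007 = 0.3193. ratio = 10^(0.3193) = 2.086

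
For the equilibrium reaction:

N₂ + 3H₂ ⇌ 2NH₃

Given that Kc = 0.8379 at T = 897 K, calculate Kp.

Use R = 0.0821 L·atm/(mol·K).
K_p = 1.54e-04

Δn = (moles gaseous products) − (moles gaseous reactants) = -2
T = 897 K; RT = 0.0821 × 897 = 73.6437
Kp = Kc·(RT)^Δn = 0.8379 × (73.6437)^-2 = 0.8379 × 0.000184386 = 1.54e-04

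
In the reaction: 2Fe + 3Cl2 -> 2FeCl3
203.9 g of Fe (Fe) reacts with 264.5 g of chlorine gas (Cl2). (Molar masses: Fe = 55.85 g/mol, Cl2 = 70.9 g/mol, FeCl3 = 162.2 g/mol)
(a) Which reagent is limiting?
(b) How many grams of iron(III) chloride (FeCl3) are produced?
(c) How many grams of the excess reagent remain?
(a) Cl2, (b) 403.4 g, (c) 65 g

Moles of Fe = 203.9 g ÷ 55.85 g/mol = 3.65085 mol
Moles of Cl2 = 264.5 g ÷ 70.9 g/mol = 3.73061 mol
Moles ÷ coefficient: Fe: 3.65085/2 = 1.825, Cl2: 3.73061/3 = 1.244
(a) Cl2 has the smaller value, so Cl2 is the limiting reagent.
(b) Moles of FeCl3 = 3.73061 mol Cl2 × (2/3) = 2.48707 mol; mass = 2.48707 mol × 162.2 g/mol = 403.4 g
(c) Fe consumed = 3.73061 × (2/3) = 2.48707 mol; remaining = 3.65085 − 2.48707 = 1.16378 mol; mass = 1.16378 mol × 55.85 g/mol = 65 g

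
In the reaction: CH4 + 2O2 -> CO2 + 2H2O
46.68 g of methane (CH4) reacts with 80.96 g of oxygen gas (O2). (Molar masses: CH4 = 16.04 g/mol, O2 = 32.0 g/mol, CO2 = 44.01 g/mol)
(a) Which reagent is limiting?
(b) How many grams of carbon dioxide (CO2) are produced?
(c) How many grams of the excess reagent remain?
(a) O2, (b) 55.67 g, (c) 26.39 g

Moles of CH4 = 46.68 g ÷ 16.04 g/mol = 2.91022 mol
Moles of O2 = 80.96 g ÷ 32.0 g/mol = 2.53 mol
Moles ÷ coefficient: CH4: 2.91022/1 = 2.91, O2: 2.53/2 = 1.265
(a) O2 has the smaller value, so O2 is the limiting reagent.
(b) Moles of CO2 = 2.53 mol O2 × (1/2) = 1.265 mol; mass = 1.265 mol × 44.01 g/mol = 55.67 g
(c) CH4 consumed = 2.53 × (1/2) = 1.265 mol; remaining = 2.91022 − 1.265 = 1.64522 mol; mass = 1.64522 mol × 16.04 g/mol = 26.39 g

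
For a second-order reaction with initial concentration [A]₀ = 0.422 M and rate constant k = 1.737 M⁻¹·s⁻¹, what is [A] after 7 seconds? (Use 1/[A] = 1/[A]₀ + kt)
0.0688 M

1/[A] = 1/[A]₀ + k·t = 1/0.422 + (1.737)·(7) = 2.3697 + 12.1590 = 14.5287
[A] = 1/14.5287 = 0.0688 M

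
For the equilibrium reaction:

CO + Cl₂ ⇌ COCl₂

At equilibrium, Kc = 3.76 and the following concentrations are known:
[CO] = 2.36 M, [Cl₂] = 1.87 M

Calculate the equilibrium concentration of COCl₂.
[COCl₂] = 16.5936 M

Kc = ([COCl₂]) / ([CO] × [Cl₂]) = 3.76
[COCl₂]^1 = Kc · (reactant terms)/(other product terms) = 3.76 · 4.4132 / 1 = 16.594
[COCl₂] = 16.5936 M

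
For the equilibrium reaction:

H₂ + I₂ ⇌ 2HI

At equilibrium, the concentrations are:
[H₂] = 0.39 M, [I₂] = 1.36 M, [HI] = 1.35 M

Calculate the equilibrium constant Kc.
K_c = 3.4361

Kc = ([HI]^2) / ([H₂] × [I₂])
   = ((1.35)^2) / ((0.39)·(1.36))
   = 1.8225 / 0.5304 = 3.4361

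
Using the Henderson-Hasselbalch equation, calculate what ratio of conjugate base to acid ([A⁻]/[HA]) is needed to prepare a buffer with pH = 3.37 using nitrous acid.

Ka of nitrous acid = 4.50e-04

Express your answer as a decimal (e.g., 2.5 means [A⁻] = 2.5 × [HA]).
[A⁻]/[HA] = 1.055

pKa = −log(4.50e-04) = 3.3468. pH = pKa + log([A⁻]/[HA]). 3.37 = 3.3468 + log(ratio). log(ratio) = 3.37 − 3.3468 = 0.0232. ratio = 10^(0.0232) = 1.055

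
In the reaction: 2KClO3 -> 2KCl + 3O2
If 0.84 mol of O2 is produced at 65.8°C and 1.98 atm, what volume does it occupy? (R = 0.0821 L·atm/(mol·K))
T = 65.8°C + 273.15 = 338.95 K
V = nRT/P = (0.84 × 0.0821 × 338.95) / 1.98
V = 11.81 L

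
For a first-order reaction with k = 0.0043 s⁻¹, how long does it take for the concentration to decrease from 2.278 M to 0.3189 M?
457.25 s

From ln[A] = ln[A]₀ - k·t: t = ln([A]₀/[A])/k = ln(2.278/0.3189)/0.0043 = ln(7.1433)/0.0043 = 1.9662/0.0043 = 457.25 s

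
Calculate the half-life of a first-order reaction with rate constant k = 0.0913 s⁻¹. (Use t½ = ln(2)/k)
7.59 s

t½ = ln(2)/k = 0.6931/0.0913 = 7.59 s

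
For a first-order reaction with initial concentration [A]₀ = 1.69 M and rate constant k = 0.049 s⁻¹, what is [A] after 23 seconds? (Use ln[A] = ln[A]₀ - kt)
0.5476 M

ln[A] = ln[A]₀ - k·t = ln(1.69) - (0.049)·(23) = 0.5247 - 1.1270 = -0.6023
[A] = e^(-0.6023) = 0.5476 M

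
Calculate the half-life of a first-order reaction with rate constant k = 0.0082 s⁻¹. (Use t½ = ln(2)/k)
84.53 s

t½ = ln(2)/k = 0.6931/0.0082 = 84.53 s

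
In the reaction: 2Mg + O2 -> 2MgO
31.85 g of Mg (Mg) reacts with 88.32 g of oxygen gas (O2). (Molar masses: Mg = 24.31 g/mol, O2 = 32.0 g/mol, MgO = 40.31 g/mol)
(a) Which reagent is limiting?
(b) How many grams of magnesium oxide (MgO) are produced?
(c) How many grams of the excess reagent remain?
(a) Mg, (b) 52.81 g, (c) 67.36 g

Moles of Mg = 31.85 g ÷ 24.31 g/mol = 1.31016 mol
Moles of O2 = 88.32 g ÷ 32.0 g/mol = 2.76 mol
Moles ÷ coefficient: Mg: 1.31016/2 = 0.6551, O2: 2.76/1 = 2.76
(a) Mg has the smaller value, so Mg is the limiting reagent.
(b) Moles of MgO = 1.31016 mol Mg × (2/2) = 1.31016 mol; mass = 1.31016 mol × 40.31 g/mol = 52.81 g
(c) O2 consumed = 1.31016 × (1/2) = 0.65508 mol; remaining = 2.76 − 0.65508 = 2.10492 mol; mass = 2.10492 mol × 32.0 g/mol = 67.36 g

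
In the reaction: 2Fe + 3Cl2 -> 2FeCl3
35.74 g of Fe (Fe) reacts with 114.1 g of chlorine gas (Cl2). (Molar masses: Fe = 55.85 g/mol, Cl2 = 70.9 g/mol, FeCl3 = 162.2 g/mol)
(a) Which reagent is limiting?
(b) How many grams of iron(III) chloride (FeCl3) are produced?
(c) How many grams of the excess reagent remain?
(a) Fe, (b) 103.8 g, (c) 46.04 g

Moles of Fe = 35.74 g ÷ 55.85 g/mol = 0.639928 mol
Moles of Cl2 = 114.1 g ÷ 70.9 g/mol = 1.60931 mol
Moles ÷ coefficient: Fe: 0.639928/2 = 0.32, Cl2: 1.60931/3 = 0.5364
(a) Fe has the smaller value, so Fe is the limiting reagent.
(b) Moles of FeCl3 = 0.639928 mol Fe × (2/2) = 0.639928 mol; mass = 0.639928 mol × 162.2 g/mol = 103.8 g
(c) Cl2 consumed = 0.639928 × (3/2) = 0.959893 mol; remaining = 1.60931 − 0.959893 = 0.649416 mol; mass = 0.649416 mol × 70.9 g/mol = 46.04 g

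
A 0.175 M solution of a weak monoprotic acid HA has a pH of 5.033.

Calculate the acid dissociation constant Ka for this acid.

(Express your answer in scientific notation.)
K_a = 4.91e-10

[H⁺] = 10^(−pH) = 10^(−5.033) = 9.268e-06 M. For HA ⇌ H⁺ + A⁻, Ka = x²/(C − x) = (9.268e-06)²/(0.175 − 9.268e-06) = 4.91e-10.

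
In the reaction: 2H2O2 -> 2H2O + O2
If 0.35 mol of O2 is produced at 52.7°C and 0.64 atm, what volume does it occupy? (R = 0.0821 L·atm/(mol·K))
T = 52.7°C + 273.15 = 325.85 K
V = nRT/P = (0.35 × 0.0821 × 325.85) / 0.64
V = 14.63 L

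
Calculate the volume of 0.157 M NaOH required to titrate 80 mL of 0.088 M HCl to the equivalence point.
V_{base} = 44.8 mL

At equivalence: moles acid = moles base.
moles HCl = 0.088 M × 0.08 L = 0.00704 mol
V_NaOH = 0.00704 mol ÷ 0.157 M = 0.04484 L = 44.8 mL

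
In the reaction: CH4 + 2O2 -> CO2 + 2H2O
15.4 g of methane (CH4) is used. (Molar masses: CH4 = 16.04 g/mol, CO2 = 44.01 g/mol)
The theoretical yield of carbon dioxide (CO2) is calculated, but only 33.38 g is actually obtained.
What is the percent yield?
Moles of CH4 = 15.4 g ÷ 16.04 g/mol = 0.9601 mol
Mole ratio: 1 mol CO2 / 1 mol CH4
Moles of CO2 = 0.9601 × (1/1) = 0.9601 mol
Theoretical yield = 0.9601 mol × 44.01 g/mol = 42.254 g
Actual yield = 33.38 g
Percent yield = (33.38 / 42.254) × 100% = 79.0%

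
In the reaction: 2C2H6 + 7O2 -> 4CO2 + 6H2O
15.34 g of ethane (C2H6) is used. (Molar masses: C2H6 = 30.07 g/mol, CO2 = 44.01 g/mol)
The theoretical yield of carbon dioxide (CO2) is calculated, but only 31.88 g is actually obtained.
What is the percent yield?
Moles of C2H6 = 15.34 g ÷ 30.07 g/mol = 0.510143 mol
Mole ratio: 4 mol CO2 / 2 mol C2H6
Moles of CO2 = 0.510143 × (4/2) = 1.02029 mol
Theoretical yield = 1.02029 mol × 44.01 g/mol = 44.903 g
Actual yield = 31.88 g
Percent yield = (31.88 / 44.903) × 100% = 71.0%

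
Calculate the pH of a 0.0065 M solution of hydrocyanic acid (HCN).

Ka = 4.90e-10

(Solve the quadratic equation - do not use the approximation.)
pH = 5.75

x² + Ka×x - Ka×C = 0. Using quadratic formula: [H⁺] = 1.7844e-06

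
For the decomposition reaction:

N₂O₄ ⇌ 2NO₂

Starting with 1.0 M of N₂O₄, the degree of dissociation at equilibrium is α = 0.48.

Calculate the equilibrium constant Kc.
K_c = 1.7723

x = α·[A]₀ = 0.48 × 1.0 = 0.48 M dissociated.
At eq: [N₂O₄] = 1.0 − 0.48 = 0.52 M; [NO₂] = 2x = 0.96 M.
Kc = [NO₂]²/[N₂O₄] = (0.96)²/0.52 = 1.772.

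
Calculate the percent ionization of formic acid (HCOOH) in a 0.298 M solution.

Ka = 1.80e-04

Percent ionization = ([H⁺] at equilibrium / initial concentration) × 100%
Percent ionization = 2.43%

Let x = [H⁺]. Ka = x²/(C - x) ⇒ x² + (1.80e-04)x - (1.80e-04)(0.298) = 0. x = 7.2345e-03. Percent = (7.2345e-03/0.298) × 100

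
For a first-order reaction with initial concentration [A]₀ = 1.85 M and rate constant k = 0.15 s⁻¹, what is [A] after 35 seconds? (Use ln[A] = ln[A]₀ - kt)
0.0097 M

ln[A] = ln[A]₀ - k·t = ln(1.85) - (0.15)·(35) = 0.6152 - 5.2500 = -4.6348
[A] = e^(-4.6348) = 0.0097 M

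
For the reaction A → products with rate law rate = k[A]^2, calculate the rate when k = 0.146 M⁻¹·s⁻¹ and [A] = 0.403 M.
0.02371 M/s

rate = k·[A]^2 = 0.146·(0.403)^2 = 0.146·0.162409 = 0.02371 M/s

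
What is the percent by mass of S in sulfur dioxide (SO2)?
Mass of S in formula = 32.07 × 1 = 32.07 g/mol
Molar mass = 64.07 g/mol
% S = (32.07/64.07) × 100% = 50.05%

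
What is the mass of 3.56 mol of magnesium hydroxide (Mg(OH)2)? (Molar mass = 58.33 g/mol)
Mass = 3.56 mol × 58.33 g/mol = 207.7 g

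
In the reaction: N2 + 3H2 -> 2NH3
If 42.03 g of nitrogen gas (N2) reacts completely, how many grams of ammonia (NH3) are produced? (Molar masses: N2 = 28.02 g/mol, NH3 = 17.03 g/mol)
Moles of N2 = 42.03 g ÷ 28.02 g/mol = 1.5 mol
Mole ratio: 2 mol NH3 / 1 mol N2
Moles of NH3 = 1.5 × (2/1) = 3 mol
Mass of NH3 = 3 mol × 17.03 g/mol = 51.09 g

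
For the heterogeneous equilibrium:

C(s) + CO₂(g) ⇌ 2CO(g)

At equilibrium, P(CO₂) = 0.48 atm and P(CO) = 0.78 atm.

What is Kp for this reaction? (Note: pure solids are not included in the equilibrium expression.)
K_p = 1.268

Solid C is excluded.
Kp = P(CO)²/P(CO₂) = (0.78)²/0.48 = 0.6084/0.48 = 1.268.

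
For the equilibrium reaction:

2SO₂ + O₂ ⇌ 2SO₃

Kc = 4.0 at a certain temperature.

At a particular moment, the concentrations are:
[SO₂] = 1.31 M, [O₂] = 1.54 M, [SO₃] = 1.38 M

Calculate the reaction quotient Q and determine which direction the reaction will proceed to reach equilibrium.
Q = 0.721, Q < K, reaction proceeds forward (toward products)

Q = ([SO₃]^2) / ([SO₂]^2 × [O₂])
  = ((1.38)^2) / ((1.31)^2·(1.54)) = 1.9044/2.6428 = 0.7206
Since Q = 0.7206 < Kc = 4.0, the reaction proceeds forward (toward products) to reach equilibrium.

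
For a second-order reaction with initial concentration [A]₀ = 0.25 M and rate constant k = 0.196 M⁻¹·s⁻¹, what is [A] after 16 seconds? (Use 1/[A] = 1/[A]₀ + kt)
0.1401 M

1/[A] = 1/[A]₀ + k·t = 1/0.25 + (0.196)·(16) = 4.0000 + 3.1360 = 7.1360
[A] = 1/7.1360 = 0.1401 M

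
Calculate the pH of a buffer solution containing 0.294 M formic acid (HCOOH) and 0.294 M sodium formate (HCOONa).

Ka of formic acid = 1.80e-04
pH = 3.74

pKa = -log(1.80e-04) = 3.74. pH = pKa + log([A⁻]/[HA]) = 3.74 + log(0.294/0.294)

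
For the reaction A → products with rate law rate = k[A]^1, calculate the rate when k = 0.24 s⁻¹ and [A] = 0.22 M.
0.0528 M/s

rate = k·[A]^1 = 0.24·(0.22)^1 = 0.24·0.22 = 0.0528 M/s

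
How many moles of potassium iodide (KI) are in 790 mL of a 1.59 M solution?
Moles = Molarity × Volume (L)
Moles = 1.59 M × 0.79 L = 1.256 mol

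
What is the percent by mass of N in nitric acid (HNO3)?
Mass of N in formula = 14.01 × 1 = 14.01 g/mol
Molar mass = 63.02 g/mol
% N = (14.01/63.02) × 100% = 22.23%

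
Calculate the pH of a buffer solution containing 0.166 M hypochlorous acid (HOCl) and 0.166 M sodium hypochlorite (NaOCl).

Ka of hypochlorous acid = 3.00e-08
pH = 7.52

pKa = -log(3.00e-08) = 7.52. pH = pKa + log([A⁻]/[HA]) = 7.52 + log(0.166/0.166)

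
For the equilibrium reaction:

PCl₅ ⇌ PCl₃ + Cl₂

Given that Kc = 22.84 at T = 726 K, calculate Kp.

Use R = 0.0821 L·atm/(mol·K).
K_p = 1.36e+03

Δn = (moles gaseous products) − (moles gaseous reactants) = 1
T = 726 K; RT = 0.0821 × 726 = 59.6046
Kp = Kc·(RT)^Δn = 22.84 × (59.6046)^1 = 22.84 × 59.6046 = 1.36e+03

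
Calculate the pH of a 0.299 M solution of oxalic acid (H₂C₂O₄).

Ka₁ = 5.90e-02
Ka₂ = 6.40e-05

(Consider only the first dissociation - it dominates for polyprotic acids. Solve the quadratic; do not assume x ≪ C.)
pH = 0.97

x² + Ka₁·x − Ka₁·C = 0 with Ka₁ = 5.90e-02, C = 0.299.
x = (−Ka₁ + √(Ka₁² + 4·Ka₁·C))/2 = 1.0656e-01 M, so pH = 0.97.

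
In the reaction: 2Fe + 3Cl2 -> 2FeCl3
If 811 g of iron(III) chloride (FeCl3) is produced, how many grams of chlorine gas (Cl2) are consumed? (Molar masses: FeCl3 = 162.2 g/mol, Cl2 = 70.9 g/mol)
Moles of FeCl3 = 811 g ÷ 162.2 g/mol = 5 mol
Mole ratio: 3 mol Cl2 / 2 mol FeCl3
Moles of Cl2 = 5 × (3/2) = 7.5 mol
Mass of Cl2 = 7.5 mol × 70.9 g/mol = 531.8 g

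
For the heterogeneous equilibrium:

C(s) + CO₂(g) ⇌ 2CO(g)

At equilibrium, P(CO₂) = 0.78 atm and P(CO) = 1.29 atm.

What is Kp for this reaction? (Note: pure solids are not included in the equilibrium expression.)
K_p = 2.133

Solid C is excluded.
Kp = P(CO)²/P(CO₂) = (1.29)²/0.78 = 1.664/0.78 = 2.133.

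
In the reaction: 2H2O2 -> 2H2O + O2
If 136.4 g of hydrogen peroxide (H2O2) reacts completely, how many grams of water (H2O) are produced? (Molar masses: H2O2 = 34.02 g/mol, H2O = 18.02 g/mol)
Moles of H2O2 = 136.4 g ÷ 34.02 g/mol = 4.00941 mol
Mole ratio: 2 mol H2O / 2 mol H2O2
Moles of H2O = 4.00941 × (2/2) = 4.00941 mol
Mass of H2O = 4.00941 mol × 18.02 g/mol = 72.25 g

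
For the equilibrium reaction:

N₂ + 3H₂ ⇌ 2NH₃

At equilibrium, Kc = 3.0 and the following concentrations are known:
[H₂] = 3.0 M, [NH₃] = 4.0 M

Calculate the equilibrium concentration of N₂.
[N₂] = 0.1975 M

Kc = ([NH₃]^2) / ([N₂] × [H₂]^3) = 3.0
[N₂]^1 = (product terms)/(Kc · other reactant terms) = 16 / (3.0 · 27) = 0.19753
[N₂] = 0.1975 M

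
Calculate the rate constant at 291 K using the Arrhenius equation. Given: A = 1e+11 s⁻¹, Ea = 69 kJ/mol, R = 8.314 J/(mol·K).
4.11e-02 s⁻¹

k = A·exp(-Ea/(R·T)) = 1e+11·exp(-69000/(8.314·291)) = 1e+11·exp(-28.5198) = 1e+11·4.1117e-13 = 4.11e-02 s⁻¹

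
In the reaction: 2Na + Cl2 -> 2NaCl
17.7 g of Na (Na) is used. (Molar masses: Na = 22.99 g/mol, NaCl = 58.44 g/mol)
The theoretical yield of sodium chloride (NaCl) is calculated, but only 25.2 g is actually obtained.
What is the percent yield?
Moles of Na = 17.7 g ÷ 22.99 g/mol = 0.7699 mol
Mole ratio: 2 mol NaCl / 2 mol Na
Moles of NaCl = 0.7699 × (2/2) = 0.7699 mol
Theoretical yield = 0.7699 mol × 58.44 g/mol = 44.993 g
Actual yield = 25.2 g
Percent yield = (25.2 / 44.993) × 100% = 56.0%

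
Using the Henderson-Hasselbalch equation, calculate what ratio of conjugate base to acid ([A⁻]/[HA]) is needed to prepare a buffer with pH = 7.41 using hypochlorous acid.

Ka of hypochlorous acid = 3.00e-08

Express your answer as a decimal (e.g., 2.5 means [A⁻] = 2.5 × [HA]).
[A⁻]/[HA] = 0.771

pKa = −log(3.00e-08) = 7.5229. pH = pKa + log([A⁻]/[HA]). 7.41 = 7.5229 + log(ratio). log(ratio) = 7.41 − 7.5229 = -0.1129. ratio = 10^(-0.1129) = 0.771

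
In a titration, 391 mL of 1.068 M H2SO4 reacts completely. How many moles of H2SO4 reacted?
Moles = Molarity × Volume (L)
Moles = 1.068 M × 0.391 L = 0.4176 mol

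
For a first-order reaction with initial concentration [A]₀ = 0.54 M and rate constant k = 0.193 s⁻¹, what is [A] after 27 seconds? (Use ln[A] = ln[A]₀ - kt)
0.0029 M

ln[A] = ln[A]₀ - k·t = ln(0.54) - (0.193)·(27) = -0.6162 - 5.2110 = -5.8272
[A] = e^(-5.8272) = 0.0029 M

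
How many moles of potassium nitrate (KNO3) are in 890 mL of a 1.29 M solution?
Moles = Molarity × Volume (L)
Moles = 1.29 M × 0.89 L = 1.148 mol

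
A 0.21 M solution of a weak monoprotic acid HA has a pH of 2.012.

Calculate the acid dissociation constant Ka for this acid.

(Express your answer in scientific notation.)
K_a = 4.72e-04

[H⁺] = 10^(−pH) = 10^(−2.012) = 9.727e-03 M. For HA ⇌ H⁺ + A⁻, Ka = x²/(C − x) = (9.727e-03)²/(0.21 − 9.727e-03) = 4.72e-04.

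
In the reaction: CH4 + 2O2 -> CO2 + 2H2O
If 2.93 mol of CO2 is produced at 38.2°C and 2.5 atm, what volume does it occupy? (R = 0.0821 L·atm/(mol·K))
T = 38.2°C + 273.15 = 311.35 K
V = nRT/P = (2.93 × 0.0821 × 311.35) / 2.5
V = 29.96 L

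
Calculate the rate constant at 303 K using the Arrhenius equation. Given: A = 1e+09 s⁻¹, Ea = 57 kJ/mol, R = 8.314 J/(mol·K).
1.49e-01 s⁻¹

k = A·exp(-Ea/(R·T)) = 1e+09·exp(-57000/(8.314·303)) = 1e+09·exp(-22.6268) = 1e+09·1.4905e-10 = 1.49e-01 s⁻¹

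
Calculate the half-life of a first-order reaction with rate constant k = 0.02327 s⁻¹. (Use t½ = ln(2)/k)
29.79 s

t½ = ln(2)/k = 0.6931/0.02327 = 29.79 s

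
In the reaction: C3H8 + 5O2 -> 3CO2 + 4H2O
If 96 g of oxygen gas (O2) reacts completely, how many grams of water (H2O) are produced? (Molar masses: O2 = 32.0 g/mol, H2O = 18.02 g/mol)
Moles of O2 = 96 g ÷ 32.0 g/mol = 3 mol
Mole ratio: 4 mol H2O / 5 mol O2
Moles of H2O = 3 × (4/5) = 2.4 mol
Mass of H2O = 2.4 mol × 18.02 g/mol = 43.25 g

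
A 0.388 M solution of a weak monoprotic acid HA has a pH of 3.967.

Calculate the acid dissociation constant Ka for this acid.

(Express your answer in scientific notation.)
K_a = 3.00e-08

[H⁺] = 10^(−pH) = 10^(−3.967) = 1.079e-04 M. For HA ⇌ H⁺ + A⁻, Ka = x²/(C − x) = (1.079e-04)²/(0.388 − 1.079e-04) = 3.00e-08.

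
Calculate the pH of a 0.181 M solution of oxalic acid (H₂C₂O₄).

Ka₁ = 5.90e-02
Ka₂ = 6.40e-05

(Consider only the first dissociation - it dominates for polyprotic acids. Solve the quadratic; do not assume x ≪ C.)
pH = 1.11

x² + Ka₁·x − Ka₁·C = 0 with Ka₁ = 5.90e-02, C = 0.181.
x = (−Ka₁ + √(Ka₁² + 4·Ka₁·C))/2 = 7.7967e-02 M, so pH = 1.11.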